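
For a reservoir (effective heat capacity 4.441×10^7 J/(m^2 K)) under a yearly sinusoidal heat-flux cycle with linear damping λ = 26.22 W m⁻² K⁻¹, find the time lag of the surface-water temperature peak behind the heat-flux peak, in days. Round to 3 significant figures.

18.9 days

Areal heat capacity C = 4.441×10^7 J/(m^2 K) (given).
ω = 2π / 3.15×10^7 s = 1.99×10^-7 s⁻¹.
Phase lag φ = arctan(Cω/λ) = arctan(8.85/26.22) = 0.325 rad.
Time lag = φ / ω = 0.325 / 1.99×10^-7 = 1.63×10^6 s = 18.9 days.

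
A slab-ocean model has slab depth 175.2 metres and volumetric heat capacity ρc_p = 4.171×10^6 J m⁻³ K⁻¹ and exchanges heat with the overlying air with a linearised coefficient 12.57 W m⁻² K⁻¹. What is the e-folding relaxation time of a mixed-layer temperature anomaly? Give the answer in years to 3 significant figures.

1.84 years

Areal heat capacity C = ρc_p × D = 4.171×10^6 × 175.2 = 7.31×10^8 J/(m²·K).
Relaxation time τ = C / λ = 7.31×10^8 / 12.57 = 5.81×10^7 s.
In years: 5.81×10^7 s / (3.156×10^7 s/year) = 1.84 years.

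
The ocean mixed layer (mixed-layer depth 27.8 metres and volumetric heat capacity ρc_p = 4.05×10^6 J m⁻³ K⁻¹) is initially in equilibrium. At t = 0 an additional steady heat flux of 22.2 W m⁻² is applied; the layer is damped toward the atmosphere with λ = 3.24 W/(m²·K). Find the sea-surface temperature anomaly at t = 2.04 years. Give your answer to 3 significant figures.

5.78 K

Areal heat capacity C = ρc_p × D = 4.05×10^6 × 27.8 = 1.13×10^8 J m⁻² K⁻¹.
τ = C / λ = 1.13×10^8 / 3.24 = 3.48×10^7 s.
Equilibrium anomaly ΔT_eq = F / λ = 22.2 / 3.24 = 6.85 K.
t = 2.04 years = 6.44×10^7 s, so t/τ = 1.85.
ΔT(t) = ΔT_eq (1 − e^(−t/τ)) = 6.85 × (1 − e^−1.85) = 5.78 K.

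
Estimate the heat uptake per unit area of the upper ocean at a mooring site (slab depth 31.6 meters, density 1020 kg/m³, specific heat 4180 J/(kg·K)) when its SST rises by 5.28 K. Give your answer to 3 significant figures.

Areal heat capacity C = ρ c_p D = 1020 × 4180 × 31.6 = 1.35×10^8 J/(m^2 K).
ΔQ = C ΔT = 1.35×10^8 × 5.28 = 7.11×10^8 J/m².

7.11×10^8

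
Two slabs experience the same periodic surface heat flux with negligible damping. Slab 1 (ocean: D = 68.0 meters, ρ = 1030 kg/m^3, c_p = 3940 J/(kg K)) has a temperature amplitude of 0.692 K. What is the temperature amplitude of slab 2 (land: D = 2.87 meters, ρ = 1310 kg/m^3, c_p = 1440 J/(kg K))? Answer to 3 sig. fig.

35.3 K

C_ocean = 2.76×10^8 J/(m²·K); C_land = 5.41×10^6 J/(m²·K).
A ∝ 1/C ⇒ A_land = A_ocean × C_ocean/C_land = 0.692 × 51.0 = 35.3 K.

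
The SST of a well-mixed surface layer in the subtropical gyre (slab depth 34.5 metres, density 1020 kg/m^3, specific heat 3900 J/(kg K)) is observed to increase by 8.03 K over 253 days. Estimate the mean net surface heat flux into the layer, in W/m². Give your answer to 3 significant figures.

Areal heat capacity C = ρ c_p D = 1020 × 3900 × 34.5 = 1.37×10^8 J/(m²·K).
Required heat per unit area: Q = C ΔT = 1.37×10^8 × 8.03 = 1.10×10^9 J/m².
Flux F = Q / Δt = 1.10×10^9 / 2.19×10^7 s = 50.4 W/m².

50.4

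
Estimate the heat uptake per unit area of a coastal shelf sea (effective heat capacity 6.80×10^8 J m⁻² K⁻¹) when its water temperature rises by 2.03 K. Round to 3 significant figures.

1.38×10^9

Areal heat capacity C = 6.80×10^8 J m⁻² K⁻¹ (given).
ΔQ = C ΔT = 6.80×10^8 × 2.03 = 1.38×10^9 J/m².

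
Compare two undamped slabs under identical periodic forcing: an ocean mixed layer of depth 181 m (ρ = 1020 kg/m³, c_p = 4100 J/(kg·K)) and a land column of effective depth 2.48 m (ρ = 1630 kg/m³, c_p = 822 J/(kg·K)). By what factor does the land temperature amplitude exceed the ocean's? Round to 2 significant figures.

C_ocean = 1020 × 4100 × 181 = 7.57×10^8 J/(m²·K).
C_land = 1630 × 822 × 2.48 = 3.32×10^6 J/(m²·K).
Undamped amplitude ∝ 1/C, so A_land/A_ocean = C_ocean/C_land = 228.

230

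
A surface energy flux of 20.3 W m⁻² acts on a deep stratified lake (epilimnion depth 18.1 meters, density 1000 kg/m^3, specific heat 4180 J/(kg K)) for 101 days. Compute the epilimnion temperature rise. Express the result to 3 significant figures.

2.34 K

Areal heat capacity C = ρ c_p D = 1000 × 4180 × 18.1 = 7.57×10^7 J/(m^2 K).
Net heat input Q = F Δt = 20.3 × (101 days × 86400 s/day) = 1.77×10^8 J/m².
ΔT = Q / C = 1.77×10^8 / 7.57×10^7 = 2.34 K.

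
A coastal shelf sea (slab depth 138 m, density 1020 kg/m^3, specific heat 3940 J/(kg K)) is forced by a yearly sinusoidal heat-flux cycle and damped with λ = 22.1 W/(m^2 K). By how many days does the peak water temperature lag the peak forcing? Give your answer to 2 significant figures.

80 days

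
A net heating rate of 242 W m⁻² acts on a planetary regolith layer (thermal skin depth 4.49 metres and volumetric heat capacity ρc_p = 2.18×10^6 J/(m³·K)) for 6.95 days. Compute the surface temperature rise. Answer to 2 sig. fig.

Areal heat capacity C = ρc_p × D = 2.18×10^6 × 4.49 = 9.79×10^6 J/(m²·K).
Net heat input Q = F Δt = 242 × (6.95 days × 86400 s/day) = 1.45×10^8 J/m².
ΔT = Q / C = 1.45×10^8 / 9.79×10^6 = 14.8 K.

15 K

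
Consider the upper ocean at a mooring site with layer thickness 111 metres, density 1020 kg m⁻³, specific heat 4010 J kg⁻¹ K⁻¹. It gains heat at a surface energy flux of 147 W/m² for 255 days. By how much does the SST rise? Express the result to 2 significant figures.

7.1 K

Areal heat capacity C = ρ c_p D = 1020 × 4010 × 111 = 4.54×10^8 J/(m²·K).
Net heat input Q = F Δt = 147 × (255 days × 86400 s/day) = 3.24×10^9 J/m².
ΔT = Q / C = 3.24×10^9 / 4.54×10^8 = 7.13 K.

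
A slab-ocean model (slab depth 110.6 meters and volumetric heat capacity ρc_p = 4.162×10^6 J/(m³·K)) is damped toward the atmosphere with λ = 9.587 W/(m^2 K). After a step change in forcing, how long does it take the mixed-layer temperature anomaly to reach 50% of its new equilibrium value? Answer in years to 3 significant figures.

Areal heat capacity C = ρc_p × D = 4.162×10^6 × 110.6 = 4.60×10^8 J/(m^2 K).
τ = C / λ = 4.60×10^8 / 9.587 = 4.80×10^7 s.
Fraction reached: 1 − e^(−t/τ) = 0.50 ⇒ t = −τ ln(1 − 0.50) = τ × 0.693.
t = 3.33×10^7 s = 1.05 years.

1.05 years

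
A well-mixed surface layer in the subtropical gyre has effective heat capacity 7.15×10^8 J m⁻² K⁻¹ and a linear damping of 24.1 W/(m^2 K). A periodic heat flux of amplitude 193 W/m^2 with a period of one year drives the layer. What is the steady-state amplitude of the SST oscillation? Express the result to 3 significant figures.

1.34 K

Areal heat capacity C = 7.15×10^8 J m⁻² K⁻¹ (given).
Angular frequency ω = 2π / T = 2π / 3.15×10^7 s = 1.99×10^-7 s⁻¹.
√((Cω)² + λ²) = √((142)² + 24.1²) = 144 W/(m²·K).
Amplitude A = F₀ / √((Cω)²+λ²) = 193 / 144 = 1.34 K.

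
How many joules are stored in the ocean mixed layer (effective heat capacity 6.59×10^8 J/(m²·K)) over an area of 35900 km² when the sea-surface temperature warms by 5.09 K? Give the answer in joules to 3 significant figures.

Areal heat capacity C = 6.59×10^8 J/(m²·K) (given).
Heat per unit area: q = C ΔT = 6.59×10^8 × 5.09 = 3.35×10^9 J/m².
Total heat: Q = q × A = 3.35×10^9 × (35900 × 10⁶ m²) = 1.20×10^20 J.

1.20×10^20 J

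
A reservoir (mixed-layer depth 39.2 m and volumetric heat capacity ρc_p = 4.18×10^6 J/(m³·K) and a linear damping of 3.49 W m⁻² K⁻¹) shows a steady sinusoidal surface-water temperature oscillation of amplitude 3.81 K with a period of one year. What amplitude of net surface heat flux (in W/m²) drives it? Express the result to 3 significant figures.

125

Areal heat capacity C = ρc_p × D = 4.18×10^6 × 39.2 = 1.64×10^8 J/(m²·K).
ω = 2π / 3.15×10^7 s = 1.99×10^-7 s⁻¹.
√((Cω)² + λ²) = √((32.6)² + 3.49²) = 32.8 W/(m²·K).
F₀ = A × √((Cω)²+λ²) = 3.81 × 32.8 = 125 W/m².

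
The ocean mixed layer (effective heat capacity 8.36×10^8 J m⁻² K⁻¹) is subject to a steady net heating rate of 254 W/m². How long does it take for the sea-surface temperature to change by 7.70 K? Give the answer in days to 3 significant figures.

Areal heat capacity C = 8.36×10^8 J m⁻² K⁻¹ (given).
Time required: Δt = C ΔT / F = 8.36×10^8 × 7.70 / 254 = 2.53×10^7 s.
In days: 2.53×10^7 s / (86400 s/day) = 293 days.

293 days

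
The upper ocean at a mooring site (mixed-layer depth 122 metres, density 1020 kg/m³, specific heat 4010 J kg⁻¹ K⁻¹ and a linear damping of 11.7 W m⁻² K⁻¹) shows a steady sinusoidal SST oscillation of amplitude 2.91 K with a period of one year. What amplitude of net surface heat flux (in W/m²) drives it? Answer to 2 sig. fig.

290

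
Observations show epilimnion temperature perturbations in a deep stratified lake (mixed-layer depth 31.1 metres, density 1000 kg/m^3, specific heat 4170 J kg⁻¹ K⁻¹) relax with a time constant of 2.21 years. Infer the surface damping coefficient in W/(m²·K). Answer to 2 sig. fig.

1.9

Areal heat capacity C = ρ c_p D = 1000 × 4170 × 31.1 = 1.30×10^8 J/(m²·K).
τ = 2.21 years = 6.97×10^7 s.
λ = C / τ = 1.30×10^8 / 6.97×10^7 = 1.86 W/(m²·K).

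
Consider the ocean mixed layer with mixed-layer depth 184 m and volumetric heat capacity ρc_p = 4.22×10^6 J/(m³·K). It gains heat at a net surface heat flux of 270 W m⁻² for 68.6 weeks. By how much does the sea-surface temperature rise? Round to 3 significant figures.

14.4 K

Areal heat capacity C = ρc_p × D = 4.22×10^6 × 184 = 7.76×10^8 J/(m²·K).
Net heat input Q = F Δt = 270 × (68.6 weeks × 6.048×10^5 s/week) = 1.12×10^10 J/m².
ΔT = Q / C = 1.12×10^10 / 7.76×10^8 = 14.4 K.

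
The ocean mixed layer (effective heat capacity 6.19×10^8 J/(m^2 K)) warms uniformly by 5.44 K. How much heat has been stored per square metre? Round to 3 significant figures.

Areal heat capacity C = 6.19×10^8 J/(m^2 K) (given).
ΔQ = C ΔT = 6.19×10^8 × 5.44 = 3.37×10^9 J/m².

3.37×10^9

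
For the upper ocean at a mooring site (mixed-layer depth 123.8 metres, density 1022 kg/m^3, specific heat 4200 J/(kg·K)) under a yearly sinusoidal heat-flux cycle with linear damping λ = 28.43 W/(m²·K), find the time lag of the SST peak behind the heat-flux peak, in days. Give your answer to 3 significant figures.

Areal heat capacity C = ρ c_p D = 1022 × 4200 × 123.8 = 5.31×10^8 J m⁻² K⁻¹.
ω = 2π / 3.15×10^7 s = 1.99×10^-7 s⁻¹.
Phase lag φ = arctan(Cω/λ) = arctan(106/28.43) = 1.31 rad.
Time lag = φ / ω = 1.31 / 1.99×10^-7 = 6.57×10^6 s = 76.0 days.

76.0 days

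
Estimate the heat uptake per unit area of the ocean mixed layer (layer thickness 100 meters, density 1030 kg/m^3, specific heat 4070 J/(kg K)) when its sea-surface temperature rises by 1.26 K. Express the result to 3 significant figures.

5.28×10^8

Areal heat capacity C = ρ c_p D = 1030 × 4070 × 100 = 4.19×10^8 J/(m^2 K).
ΔQ = C ΔT = 4.19×10^8 × 1.26 = 5.28×10^8 J/m².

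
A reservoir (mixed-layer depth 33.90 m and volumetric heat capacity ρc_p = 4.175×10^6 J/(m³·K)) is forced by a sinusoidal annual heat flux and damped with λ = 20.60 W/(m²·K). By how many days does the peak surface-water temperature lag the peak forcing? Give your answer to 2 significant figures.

Areal heat capacity C = ρc_p × D = 4.175×10^6 × 33.90 = 1.42×10^8 J/(m²·K).
ω = 2π / 3.15×10^7 s = 1.99×10^-7 s⁻¹.
Phase lag φ = arctan(Cω/λ) = arctan(28.2/20.60) = 0.940 rad.
Time lag = φ / ω = 0.940 / 1.99×10^-7 = 4.72×10^6 s = 54.6 days.

55 days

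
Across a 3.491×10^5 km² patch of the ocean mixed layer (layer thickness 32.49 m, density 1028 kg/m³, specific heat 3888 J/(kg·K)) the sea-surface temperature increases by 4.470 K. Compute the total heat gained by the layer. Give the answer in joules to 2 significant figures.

Areal heat capacity C = ρ c_p D = 1028 × 3888 × 32.49 = 1.30×10^8 J/(m^2 K).
Heat per unit area: q = C ΔT = 1.30×10^8 × 4.470 = 5.80×10^8 J/m².
Total heat: Q = q × A = 5.80×10^8 × (3.491×10^5 × 10⁶ m²) = 2.03×10^20 J.

2.0×10^20 J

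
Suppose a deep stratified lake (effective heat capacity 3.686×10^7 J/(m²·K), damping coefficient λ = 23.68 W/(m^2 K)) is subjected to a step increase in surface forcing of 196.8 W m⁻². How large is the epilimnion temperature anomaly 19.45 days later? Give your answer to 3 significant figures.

5.49 K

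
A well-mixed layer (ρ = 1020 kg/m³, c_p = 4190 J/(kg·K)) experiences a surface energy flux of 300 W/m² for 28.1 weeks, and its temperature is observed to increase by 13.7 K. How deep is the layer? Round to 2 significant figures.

Heat input Q = F Δt = 300 × 1.70×10^7 s = 5.10×10^9 J/m².
Required areal heat capacity C = Q / ΔT = 3.72×10^8 J/(m²·K).
Depth D = C / (ρ c_p) = 3.72×10^8 / (1020 × 4190) = 87.1 m.

87 m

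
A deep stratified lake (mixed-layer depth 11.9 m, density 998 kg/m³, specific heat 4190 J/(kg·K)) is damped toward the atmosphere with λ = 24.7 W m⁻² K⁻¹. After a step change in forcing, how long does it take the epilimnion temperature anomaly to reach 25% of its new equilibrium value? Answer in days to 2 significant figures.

Areal heat capacity C = ρ c_p D = 998 × 4190 × 11.9 = 4.98×10^7 J m⁻² K⁻¹.
τ = C / λ = 4.98×10^7 / 24.7 = 2.01×10^6 s.
Fraction reached: 1 − e^(−t/τ) = 0.25 ⇒ t = −τ ln(1 − 0.25) = τ × 0.288.
t = 5.80×10^5 s = 6.71 days.

6.7 days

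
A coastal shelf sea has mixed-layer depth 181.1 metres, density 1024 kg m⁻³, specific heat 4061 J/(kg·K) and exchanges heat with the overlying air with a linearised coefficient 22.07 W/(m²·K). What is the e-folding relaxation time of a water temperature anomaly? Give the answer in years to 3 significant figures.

1.08 years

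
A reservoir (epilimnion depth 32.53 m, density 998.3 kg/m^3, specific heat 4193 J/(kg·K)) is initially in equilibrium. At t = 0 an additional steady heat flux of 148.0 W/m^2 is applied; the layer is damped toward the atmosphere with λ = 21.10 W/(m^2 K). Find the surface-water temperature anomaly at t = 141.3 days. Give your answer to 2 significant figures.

Areal heat capacity C = ρ c_p D = 998.3 × 4193 × 32.53 = 1.36×10^8 J/(m^2 K).
τ = C / λ = 1.36×10^8 / 21.10 = 6.45×10^6 s.
Equilibrium anomaly ΔT_eq = F / λ = 148.0 / 21.10 = 7.01 K.
t = 141.3 days = 1.22×10^7 s, so t/τ = 1.89.
ΔT(t) = ΔT_eq (1 − e^(−t/τ)) = 7.01 × (1 − e^−1.89) = 5.96 K.

6.0 K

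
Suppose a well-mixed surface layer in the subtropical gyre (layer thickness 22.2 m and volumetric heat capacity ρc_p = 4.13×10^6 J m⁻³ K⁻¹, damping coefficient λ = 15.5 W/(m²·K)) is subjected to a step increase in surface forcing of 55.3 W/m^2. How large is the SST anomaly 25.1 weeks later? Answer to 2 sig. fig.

Areal heat capacity C = ρc_p × D = 4.13×10^6 × 22.2 = 9.17×10^7 J/(m^2 K).
τ = C / λ = 9.17×10^7 / 15.5 = 5.92×10^6 s.
Equilibrium anomaly ΔT_eq = F / λ = 55.3 / 15.5 = 3.57 K.
t = 25.1 weeks = 1.52×10^7 s, so t/τ = 2.57.
ΔT(t) = ΔT_eq (1 − e^(−t/τ)) = 3.57 × (1 − e^−2.57) = 3.29 K.

3.3 K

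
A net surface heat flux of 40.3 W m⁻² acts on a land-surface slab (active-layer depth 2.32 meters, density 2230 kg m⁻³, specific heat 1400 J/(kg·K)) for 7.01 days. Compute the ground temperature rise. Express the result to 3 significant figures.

Areal heat capacity C = ρ c_p D = 2230 × 1400 × 2.32 = 7.24×10^6 J m⁻² K⁻¹.
Net heat input Q = F Δt = 40.3 × (7.01 days × 86400 s/day) = 2.44×10^7 J/m².
ΔT = Q / C = 2.44×10^7 / 7.24×10^6 = 3.37 K.

3.37 K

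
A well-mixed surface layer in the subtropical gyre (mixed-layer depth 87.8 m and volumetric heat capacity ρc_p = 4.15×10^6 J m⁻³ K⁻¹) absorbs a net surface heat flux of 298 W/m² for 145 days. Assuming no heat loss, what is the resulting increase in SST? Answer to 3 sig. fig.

Areal heat capacity C = ρc_p × D = 4.15×10^6 × 87.8 = 3.64×10^8 J m⁻² K⁻¹.
Net heat input Q = F Δt = 298 × (145 days × 86400 s/day) = 3.73×10^9 J/m².
ΔT = Q / C = 3.73×10^9 / 3.64×10^8 = 10.2 K.

10.2 K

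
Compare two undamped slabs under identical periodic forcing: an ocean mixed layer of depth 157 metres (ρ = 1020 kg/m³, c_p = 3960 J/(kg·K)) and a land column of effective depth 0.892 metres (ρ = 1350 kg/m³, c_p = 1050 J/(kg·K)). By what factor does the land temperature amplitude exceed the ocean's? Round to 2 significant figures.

C_ocean = 1020 × 3960 × 157 = 6.34×10^8 J/(m²·K).
C_land = 1350 × 1050 × 0.892 = 1.26×10^6 J/(m²·K).
Undamped amplitude ∝ 1/C, so A_land/A_ocean = C_ocean/C_land = 502.

500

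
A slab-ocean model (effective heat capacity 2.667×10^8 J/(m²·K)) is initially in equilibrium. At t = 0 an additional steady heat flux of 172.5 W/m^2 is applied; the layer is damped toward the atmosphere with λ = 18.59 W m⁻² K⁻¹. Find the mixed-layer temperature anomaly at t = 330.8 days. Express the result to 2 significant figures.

Areal heat capacity C = 2.667×10^8 J/(m²·K) (given).
τ = C / λ = 2.67×10^8 / 18.59 = 1.43×10^7 s.
Equilibrium anomaly ΔT_eq = F / λ = 172.5 / 18.59 = 9.28 K.
t = 330.8 days = 2.86×10^7 s, so t/τ = 1.99.
ΔT(t) = ΔT_eq (1 − e^(−t/τ)) = 9.28 × (1 − e^−1.99) = 8.01 K.

8.0 K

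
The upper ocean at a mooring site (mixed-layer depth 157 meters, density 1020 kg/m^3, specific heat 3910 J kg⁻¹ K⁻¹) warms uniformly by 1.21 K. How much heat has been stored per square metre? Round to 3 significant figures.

Areal heat capacity C = ρ c_p D = 1020 × 3910 × 157 = 6.26×10^8 J/(m²·K).
ΔQ = C ΔT = 6.26×10^8 × 1.21 = 7.58×10^8 J/m².

7.58×10^8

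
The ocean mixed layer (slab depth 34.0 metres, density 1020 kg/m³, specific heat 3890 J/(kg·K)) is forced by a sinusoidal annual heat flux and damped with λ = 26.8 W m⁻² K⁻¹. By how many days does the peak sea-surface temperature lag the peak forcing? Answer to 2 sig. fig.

46 days

Areal heat capacity C = ρ c_p D = 1020 × 3890 × 34.0 = 1.35×10^8 J/(m^2 K).
ω = 2π / 3.15×10^7 s = 1.99×10^-7 s⁻¹.
Phase lag φ = arctan(Cω/λ) = arctan(26.9/26.8) = 0.787 rad.
Time lag = φ / ω = 0.787 / 1.99×10^-7 = 3.95×10^6 s = 45.7 days.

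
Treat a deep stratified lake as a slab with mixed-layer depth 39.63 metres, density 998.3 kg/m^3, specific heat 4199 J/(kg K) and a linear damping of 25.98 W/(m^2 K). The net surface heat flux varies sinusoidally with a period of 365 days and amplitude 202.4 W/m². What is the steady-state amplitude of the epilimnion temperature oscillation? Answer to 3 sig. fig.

Areal heat capacity C = ρ c_p D = 998.3 × 4199 × 39.63 = 1.66×10^8 J/(m^2 K).
Angular frequency ω = 2π / T = 2π / 3.15×10^7 s = 1.99×10^-7 s⁻¹.
√((Cω)² + λ²) = √((33.1)² + 25.98²) = 42.1 W/(m²·K).
Amplitude A = F₀ / √((Cω)²+λ²) = 202.4 / 42.1 = 4.81 K.

4.81 K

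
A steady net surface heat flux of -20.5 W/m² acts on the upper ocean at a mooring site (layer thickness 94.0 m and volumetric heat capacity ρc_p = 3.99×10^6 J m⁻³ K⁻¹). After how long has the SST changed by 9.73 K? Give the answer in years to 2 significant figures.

5.6 years

Areal heat capacity C = ρc_p × D = 3.99×10^6 × 94.0 = 3.75×10^8 J/(m²·K).
Time required: Δt = C ΔT / F = 3.75×10^8 × -9.73 / -20.5 = 1.78×10^8 s.
In years: 1.78×10^8 s / (3.156×10^7 s/year) = 5.64 years.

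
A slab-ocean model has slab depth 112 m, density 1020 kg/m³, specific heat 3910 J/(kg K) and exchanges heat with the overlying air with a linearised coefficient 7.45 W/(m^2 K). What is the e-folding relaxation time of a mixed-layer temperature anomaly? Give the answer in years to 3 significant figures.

1.90 years

Areal heat capacity C = ρ c_p D = 1020 × 3910 × 112 = 4.47×10^8 J/(m²·K).
Relaxation time τ = C / λ = 4.47×10^8 / 7.45 = 6.00×10^7 s.
In years: 6.00×10^7 s / (3.156×10^7 s/year) = 1.90 years.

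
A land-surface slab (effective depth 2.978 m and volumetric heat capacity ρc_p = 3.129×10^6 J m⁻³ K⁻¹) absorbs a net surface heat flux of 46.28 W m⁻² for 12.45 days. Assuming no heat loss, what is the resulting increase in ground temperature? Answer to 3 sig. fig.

5.34 K

Areal heat capacity C = ρc_p × D = 3.129×10^6 × 2.978 = 9.32×10^6 J m⁻² K⁻¹.
Net heat input Q = F Δt = 46.28 × (12.45 days × 86400 s/day) = 4.98×10^7 J/m².
ΔT = Q / C = 4.98×10^7 / 9.32×10^6 = 5.34 K.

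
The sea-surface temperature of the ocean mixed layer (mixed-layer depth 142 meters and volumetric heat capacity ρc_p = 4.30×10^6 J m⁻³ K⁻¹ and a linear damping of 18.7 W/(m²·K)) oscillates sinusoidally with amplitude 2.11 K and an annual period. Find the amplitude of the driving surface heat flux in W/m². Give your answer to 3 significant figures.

260

Areal heat capacity C = ρc_p × D = 4.30×10^6 × 142 = 6.11×10^8 J/(m²·K).
ω = 2π / 3.15×10^7 s = 1.99×10^-7 s⁻¹.
√((Cω)² + λ²) = √((122)² + 18.7²) = 123 W/(m²·K).
F₀ = A × √((Cω)²+λ²) = 2.11 × 123 = 260 W/m².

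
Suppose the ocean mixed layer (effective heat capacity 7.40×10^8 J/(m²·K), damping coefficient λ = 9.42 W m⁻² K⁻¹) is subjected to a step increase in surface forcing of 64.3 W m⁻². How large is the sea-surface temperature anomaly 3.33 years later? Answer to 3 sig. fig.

5.03 K

Areal heat capacity C = 7.40×10^8 J/(m²·K) (given).
τ = C / λ = 7.40×10^8 / 9.42 = 7.86×10^7 s.
Equilibrium anomaly ΔT_eq = F / λ = 64.3 / 9.42 = 6.83 K.
t = 3.33 years = 1.05×10^8 s, so t/τ = 1.34.
ΔT(t) = ΔT_eq (1 − e^(−t/τ)) = 6.83 × (1 − e^−1.34) = 5.03 K.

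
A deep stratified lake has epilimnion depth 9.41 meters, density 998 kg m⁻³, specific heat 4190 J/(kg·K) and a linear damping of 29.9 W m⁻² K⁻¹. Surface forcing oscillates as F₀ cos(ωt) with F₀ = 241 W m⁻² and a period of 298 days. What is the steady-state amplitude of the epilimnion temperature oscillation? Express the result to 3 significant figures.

7.67 K

Areal heat capacity C = ρ c_p D = 998 × 4190 × 9.41 = 3.93×10^7 J m⁻² K⁻¹.
Angular frequency ω = 2π / T = 2π / 2.57×10^7 s = 2.44×10^-7 s⁻¹.
√((Cω)² + λ²) = √((9.60)² + 29.9²) = 31.4 W/(m²·K).
Amplitude A = F₀ / √((Cω)²+λ²) = 241 / 31.4 = 7.67 K.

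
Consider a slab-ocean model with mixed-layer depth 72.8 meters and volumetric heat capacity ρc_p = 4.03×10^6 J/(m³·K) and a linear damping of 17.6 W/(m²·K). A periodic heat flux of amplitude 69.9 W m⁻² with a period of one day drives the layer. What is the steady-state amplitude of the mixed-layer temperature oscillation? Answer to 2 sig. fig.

0.0033 K

Areal heat capacity C = ρc_p × D = 4.03×10^6 × 72.8 = 2.93×10^8 J/(m^2 K).
Angular frequency ω = 2π / T = 2π / 86400 s = 7.27×10^-5 s⁻¹.
√((Cω)² + λ²) = √((21300)² + 17.6²) = 21300 W/(m²·K).
Amplitude A = F₀ / √((Cω)²+λ²) = 69.9 / 21300 = 0.00328 K.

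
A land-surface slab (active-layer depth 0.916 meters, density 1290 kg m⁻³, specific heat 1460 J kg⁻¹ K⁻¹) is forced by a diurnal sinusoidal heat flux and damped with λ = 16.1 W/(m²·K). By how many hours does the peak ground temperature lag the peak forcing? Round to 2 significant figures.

5.5 hours

Areal heat capacity C = ρ c_p D = 1290 × 1460 × 0.916 = 1.73×10^6 J m⁻² K⁻¹.
ω = 2π / 86400 s = 7.27×10^-5 s⁻¹.
Phase lag φ = arctan(Cω/λ) = arctan(125/16.1) = 1.44 rad.
Time lag = φ / ω = 1.44 / 7.27×10^-5 = 19800 s = 5.51 hours.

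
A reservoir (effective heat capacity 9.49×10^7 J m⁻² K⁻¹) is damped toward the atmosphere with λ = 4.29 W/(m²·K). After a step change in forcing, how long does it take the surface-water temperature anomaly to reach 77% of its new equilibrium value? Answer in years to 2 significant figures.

Areal heat capacity C = 9.49×10^7 J m⁻² K⁻¹ (given).
τ = C / λ = 9.49×10^7 / 4.29 = 2.21×10^7 s.
Fraction reached: 1 − e^(−t/τ) = 0.77 ⇒ t = −τ ln(1 − 0.77) = τ × 1.47.
t = 3.25×10^7 s = 1.03 years.

1.0 years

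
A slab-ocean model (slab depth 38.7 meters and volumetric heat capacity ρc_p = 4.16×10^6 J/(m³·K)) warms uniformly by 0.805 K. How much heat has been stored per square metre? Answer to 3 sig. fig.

1.30×10^8

Areal heat capacity C = ρc_p × D = 4.16×10^6 × 38.7 = 1.61×10^8 J/(m^2 K).
ΔQ = C ΔT = 1.61×10^8 × 0.805 = 1.30×10^8 J/m².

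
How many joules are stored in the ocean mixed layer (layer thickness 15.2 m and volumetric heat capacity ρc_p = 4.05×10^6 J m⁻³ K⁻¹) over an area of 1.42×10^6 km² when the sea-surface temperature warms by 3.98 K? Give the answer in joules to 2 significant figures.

3.5×10^20 J

Areal heat capacity C = ρc_p × D = 4.05×10^6 × 15.2 = 6.16×10^7 J m⁻² K⁻¹.
Heat per unit area: q = C ΔT = 6.16×10^7 × 3.98 = 2.45×10^8 J/m².
Total heat: Q = q × A = 2.45×10^8 × (1.42×10^6 × 10⁶ m²) = 3.48×10^20 J.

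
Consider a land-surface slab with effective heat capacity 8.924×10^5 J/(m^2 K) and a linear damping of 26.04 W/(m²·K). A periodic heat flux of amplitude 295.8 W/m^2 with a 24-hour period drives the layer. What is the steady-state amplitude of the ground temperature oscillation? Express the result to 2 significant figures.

4.2 K

Areal heat capacity C = 8.924×10^5 J/(m^2 K) (given).
Angular frequency ω = 2π / T = 2π / 86400 s = 7.27×10^-5 s⁻¹.
√((Cω)² + λ²) = √((64.9)² + 26.04²) = 69.9 W/(m²·K).
Amplitude A = F₀ / √((Cω)²+λ²) = 295.8 / 69.9 = 4.23 K.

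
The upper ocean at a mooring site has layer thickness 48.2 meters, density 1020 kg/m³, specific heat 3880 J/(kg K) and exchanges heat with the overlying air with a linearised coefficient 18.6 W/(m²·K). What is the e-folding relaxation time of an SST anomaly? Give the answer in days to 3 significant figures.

119 days

Areal heat capacity C = ρ c_p D = 1020 × 3880 × 48.2 = 1.91×10^8 J/(m^2 K).
Relaxation time τ = C / λ = 1.91×10^8 / 18.6 = 1.03×10^7 s.
In days: 1.03×10^7 s / (86400 s/day) = 119 days.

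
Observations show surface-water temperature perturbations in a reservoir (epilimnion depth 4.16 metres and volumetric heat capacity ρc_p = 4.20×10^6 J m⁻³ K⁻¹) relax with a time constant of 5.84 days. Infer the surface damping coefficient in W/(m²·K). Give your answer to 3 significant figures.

Areal heat capacity C = ρc_p × D = 4.20×10^6 × 4.16 = 1.75×10^7 J/(m²·K).
τ = 5.84 days = 5.05×10^5 s.
λ = C / τ = 1.75×10^7 / 5.05×10^5 = 34.6 W/(m²·K).

34.6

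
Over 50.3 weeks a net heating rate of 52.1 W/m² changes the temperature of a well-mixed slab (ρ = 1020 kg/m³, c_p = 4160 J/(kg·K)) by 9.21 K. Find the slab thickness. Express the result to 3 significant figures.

40.6 m

Heat input Q = F Δt = 52.1 × 3.04×10^7 s = 1.58×10^9 J/m².
Required areal heat capacity C = Q / ΔT = 1.72×10^8 J/(m²·K).
Depth D = C / (ρ c_p) = 1.72×10^8 / (1020 × 4160) = 40.6 m.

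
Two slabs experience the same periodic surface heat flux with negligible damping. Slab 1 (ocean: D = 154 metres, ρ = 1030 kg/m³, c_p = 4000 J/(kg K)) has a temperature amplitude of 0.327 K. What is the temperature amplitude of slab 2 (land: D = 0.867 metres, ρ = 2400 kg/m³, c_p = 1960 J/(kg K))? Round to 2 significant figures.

51 K

C_ocean = 6.34×10^8 J/(m²·K); C_land = 4.08×10^6 J/(m²·K).
A ∝ 1/C ⇒ A_land = A_ocean × C_ocean/C_land = 0.327 × 156 = 50.9 K.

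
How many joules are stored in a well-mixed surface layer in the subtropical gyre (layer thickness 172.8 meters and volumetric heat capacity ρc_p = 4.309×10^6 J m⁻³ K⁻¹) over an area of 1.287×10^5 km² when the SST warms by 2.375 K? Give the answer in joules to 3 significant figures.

Areal heat capacity C = ρc_p × D = 4.309×10^6 × 172.8 = 7.45×10^8 J/(m^2 K).
Heat per unit area: q = C ΔT = 7.45×10^8 × 2.375 = 1.77×10^9 J/m².
Total heat: Q = q × A = 1.77×10^9 × (1.287×10^5 × 10⁶ m²) = 2.28×10^20 J.

2.28×10^20 J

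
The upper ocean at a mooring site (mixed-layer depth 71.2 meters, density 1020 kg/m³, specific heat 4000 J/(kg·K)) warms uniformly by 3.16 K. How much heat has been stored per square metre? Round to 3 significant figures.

9.18×10^8

Areal heat capacity C = ρ c_p D = 1020 × 4000 × 71.2 = 2.90×10^8 J m⁻² K⁻¹.
ΔQ = C ΔT = 2.90×10^8 × 3.16 = 9.18×10^8 J/m².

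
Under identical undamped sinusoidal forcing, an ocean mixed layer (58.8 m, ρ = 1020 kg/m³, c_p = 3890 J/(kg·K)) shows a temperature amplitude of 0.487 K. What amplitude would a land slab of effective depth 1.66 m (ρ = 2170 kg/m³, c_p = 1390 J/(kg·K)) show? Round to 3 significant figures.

C_ocean = 2.33×10^8 J/(m²·K); C_land = 5.01×10^6 J/(m²·K).
A ∝ 1/C ⇒ A_land = A_ocean × C_ocean/C_land = 0.487 × 46.6 = 22.7 K.

22.7 K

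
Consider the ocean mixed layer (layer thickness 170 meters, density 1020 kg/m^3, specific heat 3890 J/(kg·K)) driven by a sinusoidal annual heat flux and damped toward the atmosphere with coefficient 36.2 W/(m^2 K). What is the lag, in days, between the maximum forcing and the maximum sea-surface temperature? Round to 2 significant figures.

Areal heat capacity C = ρ c_p D = 1020 × 3890 × 170 = 6.75×10^8 J/(m²·K).
ω = 2π / 3.15×10^7 s = 1.99×10^-7 s⁻¹.
Phase lag φ = arctan(Cω/λ) = arctan(134/36.2) = 1.31 rad.
Time lag = φ / ω = 1.31 / 1.99×10^-7 = 6.56×10^6 s = 76.0 days.

76 days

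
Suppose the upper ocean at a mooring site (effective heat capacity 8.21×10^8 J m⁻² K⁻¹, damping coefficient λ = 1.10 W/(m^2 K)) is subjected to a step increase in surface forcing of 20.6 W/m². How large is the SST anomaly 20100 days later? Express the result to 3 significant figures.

16.9 K

Areal heat capacity C = 8.21×10^8 J m⁻² K⁻¹ (given).
τ = C / λ = 8.21×10^8 / 1.10 = 7.46×10^8 s.
Equilibrium anomaly ΔT_eq = F / λ = 20.6 / 1.10 = 18.7 K.
t = 20100 days = 1.74×10^9 s, so t/τ = 2.33.
ΔT(t) = ΔT_eq (1 − e^(−t/τ)) = 18.7 × (1 − e^−2.33) = 16.9 K.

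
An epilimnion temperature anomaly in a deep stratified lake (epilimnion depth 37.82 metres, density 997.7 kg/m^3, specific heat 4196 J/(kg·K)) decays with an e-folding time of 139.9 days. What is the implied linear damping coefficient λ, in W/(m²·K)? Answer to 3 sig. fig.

13.1

Areal heat capacity C = ρ c_p D = 997.7 × 4196 × 37.82 = 1.58×10^8 J m⁻² K⁻¹.
τ = 139.9 days = 1.21×10^7 s.
λ = C / τ = 1.58×10^8 / 1.21×10^7 = 13.1 W/(m²·K).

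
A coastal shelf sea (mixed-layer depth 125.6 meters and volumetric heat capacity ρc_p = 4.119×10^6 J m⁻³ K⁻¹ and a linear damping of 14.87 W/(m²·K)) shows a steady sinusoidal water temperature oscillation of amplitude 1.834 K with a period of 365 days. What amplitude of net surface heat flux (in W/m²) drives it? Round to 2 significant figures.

Areal heat capacity C = ρc_p × D = 4.119×10^6 × 125.6 = 5.17×10^8 J/(m^2 K).
ω = 2π / 3.15×10^7 s = 1.99×10^-7 s⁻¹.
√((Cω)² + λ²) = √((103)² + 14.87²) = 104 W/(m²·K).
F₀ = A × √((Cω)²+λ²) = 1.834 × 104 = 191 W/m².

190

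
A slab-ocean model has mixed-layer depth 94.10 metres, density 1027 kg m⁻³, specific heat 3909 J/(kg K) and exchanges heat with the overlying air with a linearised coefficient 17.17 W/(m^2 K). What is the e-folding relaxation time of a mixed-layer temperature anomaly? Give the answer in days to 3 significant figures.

255 days

Areal heat capacity C = ρ c_p D = 1027 × 3909 × 94.10 = 3.78×10^8 J/(m²·K).
Relaxation time τ = C / λ = 3.78×10^8 / 17.17 = 2.20×10^7 s.
In days: 2.20×10^7 s / (86400 s/day) = 255 days.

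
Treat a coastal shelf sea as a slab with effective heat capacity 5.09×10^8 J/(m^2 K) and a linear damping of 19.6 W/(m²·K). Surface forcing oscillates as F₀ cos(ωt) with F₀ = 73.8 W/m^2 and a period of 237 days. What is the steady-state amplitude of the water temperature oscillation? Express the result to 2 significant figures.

0.47 K

Areal heat capacity C = 5.09×10^8 J/(m^2 K) (given).
Angular frequency ω = 2π / T = 2π / 2.05×10^7 s = 3.07×10^-7 s⁻¹.
√((Cω)² + λ²) = √((156)² + 19.6²) = 157 W/(m²·K).
Amplitude A = F₀ / √((Cω)²+λ²) = 73.8 / 157 = 0.469 K.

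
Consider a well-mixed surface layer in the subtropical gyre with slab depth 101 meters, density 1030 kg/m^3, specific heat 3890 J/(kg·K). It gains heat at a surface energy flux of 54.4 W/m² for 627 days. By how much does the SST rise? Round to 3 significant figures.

7.28 K

Areal heat capacity C = ρ c_p D = 1030 × 3890 × 101 = 4.05×10^8 J/(m^2 K).
Net heat input Q = F Δt = 54.4 × (627 days × 86400 s/day) = 2.95×10^9 J/m².
ΔT = Q / C = 2.95×10^9 / 4.05×10^8 = 7.28 K.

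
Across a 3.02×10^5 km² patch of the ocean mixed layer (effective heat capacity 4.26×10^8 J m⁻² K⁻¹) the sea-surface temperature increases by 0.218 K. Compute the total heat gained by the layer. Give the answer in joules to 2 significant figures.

Areal heat capacity C = 4.26×10^8 J m⁻² K⁻¹ (given).
Heat per unit area: q = C ΔT = 4.26×10^8 × 0.218 = 9.29×10^7 J/m².
Total heat: Q = q × A = 9.29×10^7 × (3.02×10^5 × 10⁶ m²) = 2.80×10^19 J.

2.8×10^19 J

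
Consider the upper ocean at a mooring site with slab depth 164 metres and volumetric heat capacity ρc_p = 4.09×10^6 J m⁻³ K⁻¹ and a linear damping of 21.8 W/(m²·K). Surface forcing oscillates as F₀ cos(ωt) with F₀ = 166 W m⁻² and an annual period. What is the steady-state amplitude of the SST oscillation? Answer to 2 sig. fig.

1.2 K

Areal heat capacity C = ρc_p × D = 4.09×10^6 × 164 = 6.71×10^8 J m⁻² K⁻¹.
Angular frequency ω = 2π / T = 2π / 3.15×10^7 s = 1.99×10^-7 s⁻¹.
√((Cω)² + λ²) = √((134)² + 21.8²) = 135 W/(m²·K).
Amplitude A = F₀ / √((Cω)²+λ²) = 166 / 135 = 1.23 K.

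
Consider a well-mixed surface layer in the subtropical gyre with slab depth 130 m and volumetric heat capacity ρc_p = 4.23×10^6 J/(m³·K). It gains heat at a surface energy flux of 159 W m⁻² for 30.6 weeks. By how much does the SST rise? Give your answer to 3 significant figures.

Areal heat capacity C = ρc_p × D = 4.23×10^6 × 130 = 5.50×10^8 J/(m²·K).
Net heat input Q = F Δt = 159 × (30.6 weeks × 6.048×10^5 s/week) = 2.94×10^9 J/m².
ΔT = Q / C = 2.94×10^9 / 5.50×10^8 = 5.35 K.

5.35 K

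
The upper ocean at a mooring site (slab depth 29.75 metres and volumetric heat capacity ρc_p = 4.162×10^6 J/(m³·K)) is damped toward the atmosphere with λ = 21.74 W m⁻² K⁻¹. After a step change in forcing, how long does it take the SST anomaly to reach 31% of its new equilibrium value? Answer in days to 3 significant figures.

24.5 days

Areal heat capacity C = ρc_p × D = 4.162×10^6 × 29.75 = 1.24×10^8 J m⁻² K⁻¹.
τ = C / λ = 1.24×10^8 / 21.74 = 5.70×10^6 s.
Fraction reached: 1 − e^(−t/τ) = 0.31 ⇒ t = −τ ln(1 − 0.31) = τ × 0.371.
t = 2.11×10^6 s = 24.5 days.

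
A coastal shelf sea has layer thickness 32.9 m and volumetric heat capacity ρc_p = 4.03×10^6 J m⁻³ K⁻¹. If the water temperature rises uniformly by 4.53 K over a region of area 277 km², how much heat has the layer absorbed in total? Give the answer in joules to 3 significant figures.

1.66×10^17 J

Areal heat capacity C = ρc_p × D = 4.03×10^6 × 32.9 = 1.33×10^8 J/(m^2 K).
Heat per unit area: q = C ΔT = 1.33×10^8 × 4.53 = 6.01×10^8 J/m².
Total heat: Q = q × A = 6.01×10^8 × (277 × 10⁶ m²) = 1.66×10^17 J.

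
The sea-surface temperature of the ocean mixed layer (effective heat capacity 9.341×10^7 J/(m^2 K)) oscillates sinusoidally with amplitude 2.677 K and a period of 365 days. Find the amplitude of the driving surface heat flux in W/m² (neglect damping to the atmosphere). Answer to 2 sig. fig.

Areal heat capacity C = 9.341×10^7 J/(m^2 K) (given).
ω = 2π / 3.15×10^7 s = 1.99×10^-7 s⁻¹.
Cω = 9.34×10^7 × 1.99×10^-7 = 18.6 W/(m²·K).
F₀ = A × Cω = 2.677 × 18.6 = 49.8 W/m².

50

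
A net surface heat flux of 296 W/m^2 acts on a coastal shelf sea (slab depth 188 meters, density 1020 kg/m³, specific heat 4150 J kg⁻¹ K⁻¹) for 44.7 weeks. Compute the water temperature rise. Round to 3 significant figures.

Areal heat capacity C = ρ c_p D = 1020 × 4150 × 188 = 7.96×10^8 J/(m²·K).
Net heat input Q = F Δt = 296 × (44.7 weeks × 6.048×10^5 s/week) = 8.00×10^9 J/m².
ΔT = Q / C = 8.00×10^9 / 7.96×10^8 = 10.1 K.

10.1 K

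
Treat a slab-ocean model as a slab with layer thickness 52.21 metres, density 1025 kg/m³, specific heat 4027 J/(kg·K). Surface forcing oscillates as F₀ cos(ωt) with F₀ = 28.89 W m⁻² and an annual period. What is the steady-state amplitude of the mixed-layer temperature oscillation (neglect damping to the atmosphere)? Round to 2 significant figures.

0.67 K

Areal heat capacity C = ρ c_p D = 1025 × 4027 × 52.21 = 2.16×10^8 J m⁻² K⁻¹.
Angular frequency ω = 2π / T = 2π / 3.15×10^7 s = 1.99×10^-7 s⁻¹.
Cω = 2.16×10^8 × 1.99×10^-7 = 42.9 W/(m²·K).
Amplitude A = F₀ / (Cω) = 28.89 / 42.9 = 0.673 K.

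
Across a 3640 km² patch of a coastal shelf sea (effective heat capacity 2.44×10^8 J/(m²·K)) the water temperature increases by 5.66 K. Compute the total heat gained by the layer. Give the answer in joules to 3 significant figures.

Areal heat capacity C = 2.44×10^8 J/(m²·K) (given).
Heat per unit area: q = C ΔT = 2.44×10^8 × 5.66 = 1.38×10^9 J/m².
Total heat: Q = q × A = 1.38×10^9 × (3640 × 10⁶ m²) = 5.03×10^18 J.

5.03×10^18 J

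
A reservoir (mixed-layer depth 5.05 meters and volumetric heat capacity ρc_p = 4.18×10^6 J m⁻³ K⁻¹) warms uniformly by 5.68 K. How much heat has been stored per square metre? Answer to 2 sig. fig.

1.2×10^8

Areal heat capacity C = ρc_p × D = 4.18×10^6 × 5.05 = 2.11×10^7 J/(m^2 K).
ΔQ = C ΔT = 2.11×10^7 × 5.68 = 1.20×10^8 J/m².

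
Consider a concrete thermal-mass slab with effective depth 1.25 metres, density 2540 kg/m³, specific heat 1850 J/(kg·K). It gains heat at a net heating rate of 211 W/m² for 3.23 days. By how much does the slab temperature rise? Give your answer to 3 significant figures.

Areal heat capacity C = ρ c_p D = 2540 × 1850 × 1.25 = 5.87×10^6 J/(m²·K).
Net heat input Q = F Δt = 211 × (3.23 days × 86400 s/day) = 5.89×10^7 J/m².
ΔT = Q / C = 5.89×10^7 / 5.87×10^6 = 10.0 K.

10.0 K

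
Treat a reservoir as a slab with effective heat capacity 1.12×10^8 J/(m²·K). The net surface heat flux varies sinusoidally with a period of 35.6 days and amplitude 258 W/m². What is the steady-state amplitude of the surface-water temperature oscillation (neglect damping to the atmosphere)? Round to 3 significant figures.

1.13 K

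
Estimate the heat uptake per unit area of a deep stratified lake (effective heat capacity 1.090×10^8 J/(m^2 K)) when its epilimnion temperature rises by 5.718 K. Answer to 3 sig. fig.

6.23×10^8

Areal heat capacity C = 1.090×10^8 J/(m^2 K) (given).
ΔQ = C ΔT = 1.09×10^8 × 5.718 = 6.23×10^8 J/m².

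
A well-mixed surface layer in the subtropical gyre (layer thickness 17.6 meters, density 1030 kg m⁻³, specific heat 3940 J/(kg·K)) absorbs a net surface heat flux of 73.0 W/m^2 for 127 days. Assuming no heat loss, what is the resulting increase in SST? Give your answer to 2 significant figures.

11 K

Areal heat capacity C = ρ c_p D = 1030 × 3940 × 17.6 = 7.14×10^7 J m⁻² K⁻¹.
Net heat input Q = F Δt = 73.0 × (127 days × 86400 s/day) = 8.01×10^8 J/m².
ΔT = Q / C = 8.01×10^8 / 7.14×10^7 = 11.2 K.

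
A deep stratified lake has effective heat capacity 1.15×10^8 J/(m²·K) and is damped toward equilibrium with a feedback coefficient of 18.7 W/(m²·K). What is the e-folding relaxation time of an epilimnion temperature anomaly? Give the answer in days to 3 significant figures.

Areal heat capacity C = 1.15×10^8 J/(m²·K) (given).
Relaxation time τ = C / λ = 1.15×10^8 / 18.7 = 6.15×10^6 s.
In days: 6.15×10^6 s / (86400 s/day) = 71.2 days.

71.2 days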